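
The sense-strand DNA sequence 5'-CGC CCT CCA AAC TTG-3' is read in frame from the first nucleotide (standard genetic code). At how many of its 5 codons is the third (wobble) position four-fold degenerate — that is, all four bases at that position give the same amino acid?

Codon 1 CGC (Arg): third position 4-fold.
Codon 2 CCT (Pro): third position 4-fold.
Codon 3 CCA (Pro): third position 4-fold.
Codon 4 AAC (Asn): third position 2-fold.
Codon 5 TTG (Leu): third position 2-fold.
Four-fold degenerate third positions: 3.

3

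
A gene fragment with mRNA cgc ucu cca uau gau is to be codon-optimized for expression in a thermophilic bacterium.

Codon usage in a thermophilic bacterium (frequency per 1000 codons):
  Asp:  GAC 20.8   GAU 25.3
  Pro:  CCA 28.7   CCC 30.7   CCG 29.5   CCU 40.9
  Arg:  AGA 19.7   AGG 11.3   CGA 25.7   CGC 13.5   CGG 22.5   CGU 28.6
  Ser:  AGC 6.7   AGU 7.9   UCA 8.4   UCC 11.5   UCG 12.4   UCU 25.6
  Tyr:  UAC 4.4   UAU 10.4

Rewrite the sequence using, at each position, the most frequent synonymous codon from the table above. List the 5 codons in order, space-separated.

CGU UCU CCU UAU GAU

Codon 1 (Arg): best is CGU at 28.6.
Codon 2 (Ser): best is UCU at 25.6.
Codon 3 (Pro): best is CCU at 40.9.
Codon 4 (Tyr): best is UAU at 10.4.
Codon 5 (Asp): best is GAU at 25.3.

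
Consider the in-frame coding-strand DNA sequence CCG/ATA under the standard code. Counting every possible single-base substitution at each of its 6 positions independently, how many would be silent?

Codon 1 (CCG, Pro): 3 synonymous substitutions.
Codon 2 (ATA, Ile): 2 synonymous substitutions.
Total: 3 + 2 = 5.

5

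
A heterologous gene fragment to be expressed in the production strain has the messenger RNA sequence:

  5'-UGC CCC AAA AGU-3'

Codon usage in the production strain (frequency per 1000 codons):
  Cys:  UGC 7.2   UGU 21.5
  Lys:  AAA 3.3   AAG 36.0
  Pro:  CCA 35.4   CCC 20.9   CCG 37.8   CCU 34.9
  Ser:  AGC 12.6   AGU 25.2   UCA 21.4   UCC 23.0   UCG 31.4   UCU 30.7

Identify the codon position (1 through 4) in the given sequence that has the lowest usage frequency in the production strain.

3

Codon 1 UGC (Cys): 7.2 per 1000.
Codon 2 CCC (Pro): 20.9 per 1000.
Codon 3 AAA (Lys): 3.3 per 1000.
Codon 4 AGU (Ser): 25.2 per 1000.
Lowest frequency is 3.3 at codon 3.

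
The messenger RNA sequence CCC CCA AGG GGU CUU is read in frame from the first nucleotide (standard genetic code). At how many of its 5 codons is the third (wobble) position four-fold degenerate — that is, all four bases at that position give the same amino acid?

4

Codon 1 CCC (Pro): third position 4-fold.
Codon 2 CCA (Pro): third position 4-fold.
Codon 3 AGG (Arg): third position 2-fold.
Codon 4 GGU (Gly): third position 4-fold.
Codon 5 CUU (Leu): third position 4-fold.
Four-fold degenerate third positions: 4.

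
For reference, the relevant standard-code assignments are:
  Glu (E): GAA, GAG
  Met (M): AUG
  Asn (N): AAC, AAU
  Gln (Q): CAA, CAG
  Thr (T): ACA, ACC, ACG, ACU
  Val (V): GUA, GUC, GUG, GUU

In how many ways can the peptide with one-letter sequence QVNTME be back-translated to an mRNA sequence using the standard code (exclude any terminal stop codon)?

128

Gln: 2 codons.
Val: 4 codons.
Asn: 2 codons.
Thr: 4 codons.
Met: 1 codon.
Glu: 2 codons.
2 × 4 × 2 × 4 × 1 × 2 = 128.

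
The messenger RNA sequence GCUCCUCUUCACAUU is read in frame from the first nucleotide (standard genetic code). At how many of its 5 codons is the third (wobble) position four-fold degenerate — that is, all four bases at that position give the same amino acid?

3

Codon 1 GCU (Ala): third position 4-fold.
Codon 2 CCU (Pro): third position 4-fold.
Codon 3 CUU (Leu): third position 4-fold.
Codon 4 CAC (His): third position 2-fold.
Codon 5 AUU (Ile): third position 3-fold.
Four-fold degenerate third positions: 3.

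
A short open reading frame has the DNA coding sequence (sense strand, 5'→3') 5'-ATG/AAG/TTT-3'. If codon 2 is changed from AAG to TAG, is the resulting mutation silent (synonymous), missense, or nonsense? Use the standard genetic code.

Position 4 falls in codon 2: AAG → Lys.
After the substitution the codon is TAG → Stop.
The new codon is a stop codon, so this is a nonsense mutation.

nonsense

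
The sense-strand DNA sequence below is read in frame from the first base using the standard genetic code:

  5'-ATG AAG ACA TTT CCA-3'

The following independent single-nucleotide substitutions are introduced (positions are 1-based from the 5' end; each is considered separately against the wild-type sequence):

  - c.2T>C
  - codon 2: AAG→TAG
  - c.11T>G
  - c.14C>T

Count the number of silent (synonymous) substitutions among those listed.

Codon 1: ATG (Met) → ACG (Thr) — missense.
Codon 2: AAG (Lys) → TAG (Stop) — nonsense.
Codon 4: TTT (Phe) → TGT (Cys) — missense.
Codon 5: CCA (Pro) → CTA (Leu) — missense.
Synonymous: 0 of 4.

0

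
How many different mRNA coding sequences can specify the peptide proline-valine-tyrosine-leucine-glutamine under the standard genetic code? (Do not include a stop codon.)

Pro: 4 codons.
Val: 4 codons.
Tyr: 2 codons.
Leu: 6 codons.
Gln: 2 codons.
4 × 4 × 2 × 6 × 2 = 384.

384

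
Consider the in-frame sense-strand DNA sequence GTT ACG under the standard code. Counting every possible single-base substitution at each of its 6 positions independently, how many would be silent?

6

Codon 1 (GTT, Val): 3 synonymous substitutions.
Codon 2 (ACG, Thr): 3 synonymous substitutions.
Total: 3 + 3 = 6.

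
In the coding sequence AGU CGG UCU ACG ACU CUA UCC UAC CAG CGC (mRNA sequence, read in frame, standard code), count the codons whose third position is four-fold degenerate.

7

Codon 1 AGU (Ser): third position 2-fold.
Codon 2 CGG (Arg): third position 4-fold.
Codon 3 UCU (Ser): third position 4-fold.
Codon 4 ACG (Thr): third position 4-fold.
Codon 5 ACU (Thr): third position 4-fold.
Codon 6 CUA (Leu): third position 4-fold.
Codon 7 UCC (Ser): third position 4-fold.
Codon 8 UAC (Tyr): third position 2-fold.
Codon 9 CAG (Gln): third position 2-fold.
Codon 10 CGC (Arg): third position 4-fold.
Four-fold degenerate third positions: 7.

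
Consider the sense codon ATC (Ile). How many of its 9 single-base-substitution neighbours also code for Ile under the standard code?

Position 1: none → 0 synonymous.
Position 2: none → 0 synonymous.
Position 3: ATT, ATA → 2 synonymous.
Total: 0 + 0 + 2 = 2.

2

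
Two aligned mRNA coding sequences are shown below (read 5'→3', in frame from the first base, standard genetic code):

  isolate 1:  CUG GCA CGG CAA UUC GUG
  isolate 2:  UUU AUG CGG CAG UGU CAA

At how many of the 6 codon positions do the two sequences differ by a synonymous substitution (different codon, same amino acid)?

1

Codon 1: CUG Leu / UUU Phe — nonsynonymous.
Codon 2: GCA Ala / AUG Met — nonsynonymous.
Codon 3: CGG Arg / CGG Arg — identical.
Codon 4: CAA Gln / CAG Gln — synonymous.
Codon 5: UUC Phe / UGU Cys — nonsynonymous.
Codon 6: GUG Val / CAA Gln — nonsynonymous.
Synonymous differences: 1.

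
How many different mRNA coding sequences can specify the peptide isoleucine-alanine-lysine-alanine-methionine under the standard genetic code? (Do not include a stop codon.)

Ile: 3 codons.
Ala: 4 codons.
Lys: 2 codons.
Ala: 4 codons.
Met: 1 codon.
3 × 4 × 2 × 4 × 1 = 96.

96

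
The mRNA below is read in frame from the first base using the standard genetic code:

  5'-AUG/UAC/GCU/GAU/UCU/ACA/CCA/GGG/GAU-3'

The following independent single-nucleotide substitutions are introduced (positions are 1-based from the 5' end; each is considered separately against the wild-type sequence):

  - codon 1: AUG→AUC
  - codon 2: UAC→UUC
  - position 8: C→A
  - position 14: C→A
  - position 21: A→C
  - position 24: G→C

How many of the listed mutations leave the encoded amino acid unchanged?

2

Codon 1: AUG (Met) → AUC (Ile) — missense.
Codon 2: UAC (Tyr) → UUC (Phe) — missense.
Codon 3: GCU (Ala) → GAU (Asp) — missense.
Codon 5: UCU (Ser) → UAU (Tyr) — missense.
Codon 7: CCA (Pro) → CCC (Pro) — synonymous.
Codon 8: GGG (Gly) → GGC (Gly) — synonymous.
Synonymous: 2 of 6.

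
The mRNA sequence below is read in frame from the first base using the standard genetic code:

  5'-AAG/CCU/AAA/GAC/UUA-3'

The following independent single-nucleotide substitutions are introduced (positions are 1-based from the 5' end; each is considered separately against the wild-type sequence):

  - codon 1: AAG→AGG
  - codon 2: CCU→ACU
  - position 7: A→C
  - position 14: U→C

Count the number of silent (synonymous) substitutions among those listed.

0

Codon 1: AAG (Lys) → AGG (Arg) — missense.
Codon 2: CCU (Pro) → ACU (Thr) — missense.
Codon 3: AAA (Lys) → CAA (Gln) — missense.
Codon 5: UUA (Leu) → UCA (Ser) — missense.
Synonymous: 0 of 4.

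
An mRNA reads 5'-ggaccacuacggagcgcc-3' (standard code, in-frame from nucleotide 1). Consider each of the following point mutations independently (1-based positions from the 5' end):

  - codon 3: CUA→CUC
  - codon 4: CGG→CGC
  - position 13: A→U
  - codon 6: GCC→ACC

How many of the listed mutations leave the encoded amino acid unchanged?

Codon 3: CUA (Leu) → CUC (Leu) — synonymous.
Codon 4: CGG (Arg) → CGC (Arg) — synonymous.
Codon 5: AGC (Ser) → UGC (Cys) — missense.
Codon 6: GCC (Ala) → ACC (Thr) — missense.
Synonymous: 2 of 4.

2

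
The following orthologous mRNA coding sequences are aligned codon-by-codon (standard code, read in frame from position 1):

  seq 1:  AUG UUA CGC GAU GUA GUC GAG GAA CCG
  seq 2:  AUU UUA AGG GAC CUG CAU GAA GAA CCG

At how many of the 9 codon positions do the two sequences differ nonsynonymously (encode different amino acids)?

Codon 1: AUG Met / AUU Ile — nonsynonymous.
Codon 2: UUA Leu / UUA Leu — identical.
Codon 3: CGC Arg / AGG Arg — synonymous.
Codon 4: GAU Asp / GAC Asp — synonymous.
Codon 5: GUA Val / CUG Leu — nonsynonymous.
Codon 6: GUC Val / CAU His — nonsynonymous.
Codon 7: GAG Glu / GAA Glu — synonymous.
Codon 8: GAA Glu / GAA Glu — identical.
Codon 9: CCG Pro / CCG Pro — identical.
Nonsynonymous differences: 3.

3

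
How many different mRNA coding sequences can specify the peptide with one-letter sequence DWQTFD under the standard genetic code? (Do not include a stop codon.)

64

Asp: 2 codons.
Trp: 1 codon.
Gln: 2 codons.
Thr: 4 codons.
Phe: 2 codons.
Asp: 2 codons.
2 × 1 × 2 × 4 × 2 × 2 = 64.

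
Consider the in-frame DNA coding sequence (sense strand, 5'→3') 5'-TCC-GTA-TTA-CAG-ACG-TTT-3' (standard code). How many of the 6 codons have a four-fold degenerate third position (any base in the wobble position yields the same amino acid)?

3

Codon 1 TCC (Ser): third position 4-fold.
Codon 2 GTA (Val): third position 4-fold.
Codon 3 TTA (Leu): third position 2-fold.
Codon 4 CAG (Gln): third position 2-fold.
Codon 5 ACG (Thr): third position 4-fold.
Codon 6 TTT (Phe): third position 2-fold.
Four-fold degenerate third positions: 3.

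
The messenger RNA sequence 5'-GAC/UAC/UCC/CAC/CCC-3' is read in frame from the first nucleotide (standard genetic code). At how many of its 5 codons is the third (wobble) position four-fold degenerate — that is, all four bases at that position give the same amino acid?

Codon 1 GAC (Asp): third position 2-fold.
Codon 2 UAC (Tyr): third position 2-fold.
Codon 3 UCC (Ser): third position 4-fold.
Codon 4 CAC (His): third position 2-fold.
Codon 5 CCC (Pro): third position 4-fold.
Four-fold degenerate third positions: 2.

2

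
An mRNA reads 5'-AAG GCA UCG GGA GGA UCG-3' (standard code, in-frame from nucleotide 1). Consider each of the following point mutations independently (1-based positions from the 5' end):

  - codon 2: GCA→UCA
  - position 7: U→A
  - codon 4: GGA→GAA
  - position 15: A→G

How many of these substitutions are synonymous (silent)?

Codon 2: GCA (Ala) → UCA (Ser) — missense.
Codon 3: UCG (Ser) → ACG (Thr) — missense.
Codon 4: GGA (Gly) → GAA (Glu) — missense.
Codon 5: GGA (Gly) → GGG (Gly) — synonymous.
Synonymous: 1 of 4.

1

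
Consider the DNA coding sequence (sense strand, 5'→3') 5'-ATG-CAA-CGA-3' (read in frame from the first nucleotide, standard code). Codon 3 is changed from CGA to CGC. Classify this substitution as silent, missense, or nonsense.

Position 9 falls in codon 3: CGA → Arg.
After the substitution the codon is CGC → Arg.
Both encode Arg, so the change is synonymous.

silent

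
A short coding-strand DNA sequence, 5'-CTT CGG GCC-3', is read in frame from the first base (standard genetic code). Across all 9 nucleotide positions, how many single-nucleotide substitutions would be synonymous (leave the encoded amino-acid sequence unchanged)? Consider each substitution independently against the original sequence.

10

Codon 1 (CTT, Leu): 3 synonymous substitutions.
Codon 2 (CGG, Arg): 4 synonymous substitutions.
Codon 3 (GCC, Ala): 3 synonymous substitutions.
Total: 3 + 4 + 3 = 10.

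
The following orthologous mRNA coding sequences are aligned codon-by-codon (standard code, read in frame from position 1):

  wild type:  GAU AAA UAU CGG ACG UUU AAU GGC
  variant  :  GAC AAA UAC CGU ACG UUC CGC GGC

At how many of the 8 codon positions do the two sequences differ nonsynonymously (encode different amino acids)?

Codon 1: GAU Asp / GAC Asp — synonymous.
Codon 2: AAA Lys / AAA Lys — identical.
Codon 3: UAU Tyr / UAC Tyr — synonymous.
Codon 4: CGG Arg / CGU Arg — synonymous.
Codon 5: ACG Thr / ACG Thr — identical.
Codon 6: UUU Phe / UUC Phe — synonymous.
Codon 7: AAU Asn / CGC Arg — nonsynonymous.
Codon 8: GGC Gly / GGC Gly — identical.
Nonsynonymous differences: 1.

1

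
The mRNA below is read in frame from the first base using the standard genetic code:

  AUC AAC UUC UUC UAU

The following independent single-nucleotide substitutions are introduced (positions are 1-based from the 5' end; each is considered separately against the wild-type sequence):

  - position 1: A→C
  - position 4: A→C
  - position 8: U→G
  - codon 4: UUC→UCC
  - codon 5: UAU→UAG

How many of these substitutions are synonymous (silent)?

Codon 1: AUC (Ile) → CUC (Leu) — missense.
Codon 2: AAC (Asn) → CAC (His) — missense.
Codon 3: UUC (Phe) → UGC (Cys) — missense.
Codon 4: UUC (Phe) → UCC (Ser) — missense.
Codon 5: UAU (Tyr) → UAG (Stop) — nonsense.
Synonymous: 0 of 5.

0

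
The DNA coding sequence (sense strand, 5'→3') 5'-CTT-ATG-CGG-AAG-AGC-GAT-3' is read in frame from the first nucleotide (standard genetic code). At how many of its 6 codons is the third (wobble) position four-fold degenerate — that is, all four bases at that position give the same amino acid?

2

Codon 1 CTT (Leu): third position 4-fold.
Codon 2 ATG (Met): third position 1-fold.
Codon 3 CGG (Arg): third position 4-fold.
Codon 4 AAG (Lys): third position 2-fold.
Codon 5 AGC (Ser): third position 2-fold.
Codon 6 GAT (Asp): third position 2-fold.
Four-fold degenerate third positions: 2.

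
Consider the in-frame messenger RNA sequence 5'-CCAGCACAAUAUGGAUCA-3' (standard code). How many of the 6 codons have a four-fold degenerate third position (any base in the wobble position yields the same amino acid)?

Codon 1 CCA (Pro): third position 4-fold.
Codon 2 GCA (Ala): third position 4-fold.
Codon 3 CAA (Gln): third position 2-fold.
Codon 4 UAU (Tyr): third position 2-fold.
Codon 5 GGA (Gly): third position 4-fold.
Codon 6 UCA (Ser): third position 4-fold.
Four-fold degenerate third positions: 4.

4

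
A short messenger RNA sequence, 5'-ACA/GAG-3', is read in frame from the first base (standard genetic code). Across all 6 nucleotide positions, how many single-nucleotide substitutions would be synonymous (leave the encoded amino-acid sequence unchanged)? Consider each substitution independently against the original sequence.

Codon 1 (ACA, Thr): 3 synonymous substitutions.
Codon 2 (GAG, Glu): 1 synonymous substitution.
Total: 3 + 1 = 4.

4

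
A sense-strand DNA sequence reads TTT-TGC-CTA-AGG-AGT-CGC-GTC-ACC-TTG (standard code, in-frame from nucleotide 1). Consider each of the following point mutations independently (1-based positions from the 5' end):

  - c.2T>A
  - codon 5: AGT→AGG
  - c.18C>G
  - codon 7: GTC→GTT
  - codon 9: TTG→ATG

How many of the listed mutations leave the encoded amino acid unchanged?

Codon 1: TTT (Phe) → TAT (Tyr) — missense.
Codon 5: AGT (Ser) → AGG (Arg) — missense.
Codon 6: CGC (Arg) → CGG (Arg) — synonymous.
Codon 7: GTC (Val) → GTT (Val) — synonymous.
Codon 9: TTG (Leu) → ATG (Met) — missense.
Synonymous: 2 of 5.

2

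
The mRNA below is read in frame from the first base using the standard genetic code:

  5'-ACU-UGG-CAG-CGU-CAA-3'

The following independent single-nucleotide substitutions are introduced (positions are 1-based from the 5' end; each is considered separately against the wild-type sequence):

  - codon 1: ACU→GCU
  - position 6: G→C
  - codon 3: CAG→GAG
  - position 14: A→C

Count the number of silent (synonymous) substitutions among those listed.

Codon 1: ACU (Thr) → GCU (Ala) — missense.
Codon 2: UGG (Trp) → UGC (Cys) — missense.
Codon 3: CAG (Gln) → GAG (Glu) — missense.
Codon 5: CAA (Gln) → CCA (Pro) — missense.
Synonymous: 0 of 4.

0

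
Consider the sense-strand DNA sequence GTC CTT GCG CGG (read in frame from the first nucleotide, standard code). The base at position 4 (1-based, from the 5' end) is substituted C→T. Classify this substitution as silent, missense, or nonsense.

missense

Position 4 falls in codon 2: CTT → Leu.
After the substitution the codon is TTT → Phe.
Leu ≠ Phe, so this is a missense mutation.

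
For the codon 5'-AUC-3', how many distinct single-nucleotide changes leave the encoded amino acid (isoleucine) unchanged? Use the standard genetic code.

2

Position 1: none → 0 synonymous.
Position 2: none → 0 synonymous.
Position 3: AUU, AUA → 2 synonymous.
Total: 0 + 0 + 2 = 2.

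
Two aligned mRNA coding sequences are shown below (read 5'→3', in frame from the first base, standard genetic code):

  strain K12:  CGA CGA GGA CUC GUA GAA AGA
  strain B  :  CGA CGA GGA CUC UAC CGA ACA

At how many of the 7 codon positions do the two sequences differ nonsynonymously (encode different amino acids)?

3

Codon 1: CGA Arg / CGA Arg — identical.
Codon 2: CGA Arg / CGA Arg — identical.
Codon 3: GGA Gly / GGA Gly — identical.
Codon 4: CUC Leu / CUC Leu — identical.
Codon 5: GUA Val / UAC Tyr — nonsynonymous.
Codon 6: GAA Glu / CGA Arg — nonsynonymous.
Codon 7: AGA Arg / ACA Thr — nonsynonymous.
Nonsynonymous differences: 3.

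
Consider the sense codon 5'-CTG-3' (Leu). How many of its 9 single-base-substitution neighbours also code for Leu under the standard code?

4

Position 1: TTG → 1 synonymous.
Position 2: none → 0 synonymous.
Position 3: CTT, CTC, CTA → 3 synonymous.
Total: 1 + 0 + 3 = 4.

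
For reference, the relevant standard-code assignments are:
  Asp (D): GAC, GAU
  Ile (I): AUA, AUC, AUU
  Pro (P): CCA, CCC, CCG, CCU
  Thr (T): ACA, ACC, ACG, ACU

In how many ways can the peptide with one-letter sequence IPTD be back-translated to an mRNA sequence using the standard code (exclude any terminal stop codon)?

96

Ile: 3 codons.
Pro: 4 codons.
Thr: 4 codons.
Asp: 2 codons.
3 × 4 × 4 × 2 = 96.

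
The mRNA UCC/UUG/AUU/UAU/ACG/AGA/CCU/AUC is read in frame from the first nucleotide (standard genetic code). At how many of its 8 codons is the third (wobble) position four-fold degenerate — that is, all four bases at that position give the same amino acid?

3

Codon 1 UCC (Ser): third position 4-fold.
Codon 2 UUG (Leu): third position 2-fold.
Codon 3 AUU (Ile): third position 3-fold.
Codon 4 UAU (Tyr): third position 2-fold.
Codon 5 ACG (Thr): third position 4-fold.
Codon 6 AGA (Arg): third position 2-fold.
Codon 7 CCU (Pro): third position 4-fold.
Codon 8 AUC (Ile): third position 3-fold.
Four-fold degenerate third positions: 3.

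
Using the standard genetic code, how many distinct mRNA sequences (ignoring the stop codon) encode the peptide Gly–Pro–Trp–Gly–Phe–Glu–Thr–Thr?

Gly: 4 codons.
Pro: 4 codons.
Trp: 1 codon.
Gly: 4 codons.
Phe: 2 codons.
Glu: 2 codons.
Thr: 4 codons.
Thr: 4 codons.
4 × 4 × 1 × 4 × 2 × 2 × 4 × 4 = 4096.

4096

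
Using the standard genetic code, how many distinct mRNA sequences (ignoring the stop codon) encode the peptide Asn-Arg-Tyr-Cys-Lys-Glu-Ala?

Asn: 2 codons.
Arg: 6 codons.
Tyr: 2 codons.
Cys: 2 codons.
Lys: 2 codons.
Glu: 2 codons.
Ala: 4 codons.
2 × 6 × 2 × 2 × 2 × 2 × 4 = 768.

768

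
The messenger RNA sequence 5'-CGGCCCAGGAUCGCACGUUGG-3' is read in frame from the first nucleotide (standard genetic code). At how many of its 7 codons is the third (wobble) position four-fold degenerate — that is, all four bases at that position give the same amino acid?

4

Codon 1 CGG (Arg): third position 4-fold.
Codon 2 CCC (Pro): third position 4-fold.
Codon 3 AGG (Arg): third position 2-fold.
Codon 4 AUC (Ile): third position 3-fold.
Codon 5 GCA (Ala): third position 4-fold.
Codon 6 CGU (Arg): third position 4-fold.
Codon 7 UGG (Trp): third position 1-fold.
Four-fold degenerate third positions: 4.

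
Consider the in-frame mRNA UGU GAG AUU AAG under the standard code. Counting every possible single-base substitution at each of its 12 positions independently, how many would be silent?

5

Codon 1 (UGU, Cys): 1 synonymous substitution.
Codon 2 (GAG, Glu): 1 synonymous substitution.
Codon 3 (AUU, Ile): 2 synonymous substitutions.
Codon 4 (AAG, Lys): 1 synonymous substitution.
Total: 1 + 1 + 2 + 1 = 5.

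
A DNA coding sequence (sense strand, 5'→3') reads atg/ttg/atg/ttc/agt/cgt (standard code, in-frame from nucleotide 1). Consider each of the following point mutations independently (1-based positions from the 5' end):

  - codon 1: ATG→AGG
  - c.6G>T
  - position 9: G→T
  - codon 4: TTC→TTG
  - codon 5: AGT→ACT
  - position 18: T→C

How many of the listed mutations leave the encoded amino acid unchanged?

1

Codon 1: ATG (Met) → AGG (Arg) — missense.
Codon 2: TTG (Leu) → TTT (Phe) — missense.
Codon 3: ATG (Met) → ATT (Ile) — missense.
Codon 4: TTC (Phe) → TTG (Leu) — missense.
Codon 5: AGT (Ser) → ACT (Thr) — missense.
Codon 6: CGT (Arg) → CGC (Arg) — synonymous.
Synonymous: 1 of 6.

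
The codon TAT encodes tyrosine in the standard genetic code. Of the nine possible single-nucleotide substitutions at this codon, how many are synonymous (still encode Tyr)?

Position 1: none → 0 synonymous.
Position 2: none → 0 synonymous.
Position 3: TAC → 1 synonymous.
Total: 0 + 0 + 1 = 1.

1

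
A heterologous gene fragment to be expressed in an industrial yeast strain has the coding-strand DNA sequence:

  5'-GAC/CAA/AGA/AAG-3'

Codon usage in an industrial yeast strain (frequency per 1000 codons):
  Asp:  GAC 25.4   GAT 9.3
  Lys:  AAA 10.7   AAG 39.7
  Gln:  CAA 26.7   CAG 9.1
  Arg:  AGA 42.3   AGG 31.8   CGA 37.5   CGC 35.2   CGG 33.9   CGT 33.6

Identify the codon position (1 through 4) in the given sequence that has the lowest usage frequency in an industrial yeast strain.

Codon 1 GAC (Asp): 25.4 per 1000.
Codon 2 CAA (Gln): 26.7 per 1000.
Codon 3 AGA (Arg): 42.3 per 1000.
Codon 4 AAG (Lys): 39.7 per 1000.
Lowest frequency is 25.4 at codon 1.

1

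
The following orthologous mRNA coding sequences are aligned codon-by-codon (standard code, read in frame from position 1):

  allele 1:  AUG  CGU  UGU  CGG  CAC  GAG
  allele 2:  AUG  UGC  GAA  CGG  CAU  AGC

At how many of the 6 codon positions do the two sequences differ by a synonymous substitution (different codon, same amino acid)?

Codon 1: AUG Met / AUG Met — identical.
Codon 2: CGU Arg / UGC Cys — nonsynonymous.
Codon 3: UGU Cys / GAA Glu — nonsynonymous.
Codon 4: CGG Arg / CGG Arg — identical.
Codon 5: CAC His / CAU His — synonymous.
Codon 6: GAG Glu / AGC Ser — nonsynonymous.
Synonymous differences: 1.

1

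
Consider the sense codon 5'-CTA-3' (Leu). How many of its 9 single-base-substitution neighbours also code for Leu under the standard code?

4

Position 1: TTA → 1 synonymous.
Position 2: none → 0 synonymous.
Position 3: CTT, CTC, CTG → 3 synonymous.
Total: 1 + 0 + 3 = 4.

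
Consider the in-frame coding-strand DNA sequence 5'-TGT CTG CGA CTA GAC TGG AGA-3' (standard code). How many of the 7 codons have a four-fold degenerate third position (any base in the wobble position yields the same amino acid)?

3

Codon 1 TGT (Cys): third position 2-fold.
Codon 2 CTG (Leu): third position 4-fold.
Codon 3 CGA (Arg): third position 4-fold.
Codon 4 CTA (Leu): third position 4-fold.
Codon 5 GAC (Asp): third position 2-fold.
Codon 6 TGG (Trp): third position 1-fold.
Codon 7 AGA (Arg): third position 2-fold.
Four-fold degenerate third positions: 3.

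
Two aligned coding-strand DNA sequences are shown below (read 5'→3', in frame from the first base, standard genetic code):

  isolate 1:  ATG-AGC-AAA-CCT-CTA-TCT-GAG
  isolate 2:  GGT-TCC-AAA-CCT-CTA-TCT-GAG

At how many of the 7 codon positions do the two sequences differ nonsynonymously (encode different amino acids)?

1

Codon 1: ATG Met / GGT Gly — nonsynonymous.
Codon 2: AGC Ser / TCC Ser — synonymous.
Codon 3: AAA Lys / AAA Lys — identical.
Codon 4: CCT Pro / CCT Pro — identical.
Codon 5: CTA Leu / CTA Leu — identical.
Codon 6: TCT Ser / TCT Ser — identical.
Codon 7: GAG Glu / GAG Glu — identical.
Nonsynonymous differences: 1.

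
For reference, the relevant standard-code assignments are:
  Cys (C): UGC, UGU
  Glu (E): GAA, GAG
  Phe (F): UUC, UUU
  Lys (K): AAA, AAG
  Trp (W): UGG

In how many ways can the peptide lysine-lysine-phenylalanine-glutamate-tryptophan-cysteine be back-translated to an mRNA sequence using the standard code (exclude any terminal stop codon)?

Lys: 2 codons.
Lys: 2 codons.
Phe: 2 codons.
Glu: 2 codons.
Trp: 1 codon.
Cys: 2 codons.
2 × 2 × 2 × 2 × 1 × 2 = 32.

32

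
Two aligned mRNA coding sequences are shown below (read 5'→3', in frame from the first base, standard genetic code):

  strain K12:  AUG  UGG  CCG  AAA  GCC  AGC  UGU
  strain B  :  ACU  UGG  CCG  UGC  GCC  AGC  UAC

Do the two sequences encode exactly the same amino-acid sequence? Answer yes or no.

Codon 1: AUG Met / ACU Thr — nonsynonymous.
Codon 2: UGG Trp / UGG Trp — identical.
Codon 3: CCG Pro / CCG Pro — identical.
Codon 4: AAA Lys / UGC Cys — nonsynonymous.
Codon 5: GCC Ala / GCC Ala — identical.
Codon 6: AGC Ser / AGC Ser — identical.
Codon 7: UGU Cys / UAC Tyr — nonsynonymous.
Nonsynonymous differences: 3 → different protein.

no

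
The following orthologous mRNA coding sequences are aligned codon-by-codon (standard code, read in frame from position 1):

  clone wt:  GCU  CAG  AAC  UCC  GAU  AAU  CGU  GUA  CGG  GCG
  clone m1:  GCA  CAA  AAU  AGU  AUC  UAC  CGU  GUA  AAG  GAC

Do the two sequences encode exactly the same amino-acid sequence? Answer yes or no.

no

Codon 1: GCU Ala / GCA Ala — synonymous.
Codon 2: CAG Gln / CAA Gln — synonymous.
Codon 3: AAC Asn / AAU Asn — synonymous.
Codon 4: UCC Ser / AGU Ser — synonymous.
Codon 5: GAU Asp / AUC Ile — nonsynonymous.
Codon 6: AAU Asn / UAC Tyr — nonsynonymous.
Codon 7: CGU Arg / CGU Arg — identical.
Codon 8: GUA Val / GUA Val — identical.
Codon 9: CGG Arg / AAG Lys — nonsynonymous.
Codon 10: GCG Ala / GAC Asp — nonsynonymous.
Nonsynonymous differences: 4 → different protein.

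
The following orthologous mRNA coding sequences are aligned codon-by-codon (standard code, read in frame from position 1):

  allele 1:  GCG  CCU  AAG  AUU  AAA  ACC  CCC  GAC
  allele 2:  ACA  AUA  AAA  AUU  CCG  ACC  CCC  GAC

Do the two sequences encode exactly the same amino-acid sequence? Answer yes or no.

Codon 1: GCG Ala / ACA Thr — nonsynonymous.
Codon 2: CCU Pro / AUA Ile — nonsynonymous.
Codon 3: AAG Lys / AAA Lys — synonymous.
Codon 4: AUU Ile / AUU Ile — identical.
Codon 5: AAA Lys / CCG Pro — nonsynonymous.
Codon 6: ACC Thr / ACC Thr — identical.
Codon 7: CCC Pro / CCC Pro — identical.
Codon 8: GAC Asp / GAC Asp — identical.
Nonsynonymous differences: 3 → different protein.

no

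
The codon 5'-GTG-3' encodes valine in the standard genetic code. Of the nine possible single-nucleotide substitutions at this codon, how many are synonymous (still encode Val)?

3

Position 1: none → 0 synonymous.
Position 2: none → 0 synonymous.
Position 3: GTT, GTC, GTA → 3 synonymous.
Total: 0 + 0 + 3 = 3.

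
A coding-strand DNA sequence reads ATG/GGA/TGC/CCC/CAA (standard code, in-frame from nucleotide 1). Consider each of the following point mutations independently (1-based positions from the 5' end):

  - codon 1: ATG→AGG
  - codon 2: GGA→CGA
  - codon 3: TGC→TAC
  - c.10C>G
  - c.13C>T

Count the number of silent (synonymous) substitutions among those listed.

0

Codon 1: ATG (Met) → AGG (Arg) — missense.
Codon 2: GGA (Gly) → CGA (Arg) — missense.
Codon 3: TGC (Cys) → TAC (Tyr) — missense.
Codon 4: CCC (Pro) → GCC (Ala) — missense.
Codon 5: CAA (Gln) → TAA (Stop) — nonsense.
Synonymous: 0 of 5.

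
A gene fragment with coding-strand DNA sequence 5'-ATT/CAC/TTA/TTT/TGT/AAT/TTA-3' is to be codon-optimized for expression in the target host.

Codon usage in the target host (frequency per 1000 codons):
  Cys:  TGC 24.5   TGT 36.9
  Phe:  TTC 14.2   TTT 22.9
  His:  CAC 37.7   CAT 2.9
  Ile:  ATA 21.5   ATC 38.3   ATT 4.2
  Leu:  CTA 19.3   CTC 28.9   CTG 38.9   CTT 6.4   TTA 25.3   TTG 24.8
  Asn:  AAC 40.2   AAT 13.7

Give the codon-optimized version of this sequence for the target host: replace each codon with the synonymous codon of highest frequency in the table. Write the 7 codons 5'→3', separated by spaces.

ATC CAC CTG TTT TGT AAC CTG

Codon 1 (Ile): best is ATC at 38.3.
Codon 2 (His): best is CAC at 37.7.
Codon 3 (Leu): best is CTG at 38.9.
Codon 4 (Phe): best is TTT at 22.9.
Codon 5 (Cys): best is TGT at 36.9.
Codon 6 (Asn): best is AAC at 40.2.
Codon 7 (Leu): best is CTG at 38.9.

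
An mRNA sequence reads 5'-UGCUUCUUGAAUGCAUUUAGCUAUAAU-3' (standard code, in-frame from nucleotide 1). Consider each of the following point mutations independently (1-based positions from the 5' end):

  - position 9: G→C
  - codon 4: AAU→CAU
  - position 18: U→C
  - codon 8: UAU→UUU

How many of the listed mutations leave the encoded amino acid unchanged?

1

Codon 3: UUG (Leu) → UUC (Phe) — missense.
Codon 4: AAU (Asn) → CAU (His) — missense.
Codon 6: UUU (Phe) → UUC (Phe) — synonymous.
Codon 8: UAU (Tyr) → UUU (Phe) — missense.
Synonymous: 1 of 4.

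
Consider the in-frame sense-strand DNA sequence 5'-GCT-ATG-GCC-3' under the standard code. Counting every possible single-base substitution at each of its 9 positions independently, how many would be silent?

Codon 1 (GCT, Ala): 3 synonymous substitutions.
Codon 2 (ATG, Met): 0 synonymous substitutions.
Codon 3 (GCC, Ala): 3 synonymous substitutions.
Total: 3 + 0 + 3 = 6.

6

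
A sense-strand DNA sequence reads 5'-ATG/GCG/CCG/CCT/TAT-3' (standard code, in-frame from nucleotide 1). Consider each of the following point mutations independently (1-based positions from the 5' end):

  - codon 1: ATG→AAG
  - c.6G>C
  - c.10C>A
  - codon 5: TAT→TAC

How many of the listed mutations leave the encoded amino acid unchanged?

Codon 1: ATG (Met) → AAG (Lys) — missense.
Codon 2: GCG (Ala) → GCC (Ala) — synonymous.
Codon 4: CCT (Pro) → ACT (Thr) — missense.
Codon 5: TAT (Tyr) → TAC (Tyr) — synonymous.
Synonymous: 2 of 4.

2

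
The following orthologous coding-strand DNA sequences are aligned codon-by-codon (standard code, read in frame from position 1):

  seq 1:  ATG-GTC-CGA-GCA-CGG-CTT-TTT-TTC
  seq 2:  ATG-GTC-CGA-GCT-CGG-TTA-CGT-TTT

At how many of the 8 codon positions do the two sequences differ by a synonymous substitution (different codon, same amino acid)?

Codon 1: ATG Met / ATG Met — identical.
Codon 2: GTC Val / GTC Val — identical.
Codon 3: CGA Arg / CGA Arg — identical.
Codon 4: GCA Ala / GCT Ala — synonymous.
Codon 5: CGG Arg / CGG Arg — identical.
Codon 6: CTT Leu / TTA Leu — synonymous.
Codon 7: TTT Phe / CGT Arg — nonsynonymous.
Codon 8: TTC Phe / TTT Phe — synonymous.
Synonymous differences: 3.

3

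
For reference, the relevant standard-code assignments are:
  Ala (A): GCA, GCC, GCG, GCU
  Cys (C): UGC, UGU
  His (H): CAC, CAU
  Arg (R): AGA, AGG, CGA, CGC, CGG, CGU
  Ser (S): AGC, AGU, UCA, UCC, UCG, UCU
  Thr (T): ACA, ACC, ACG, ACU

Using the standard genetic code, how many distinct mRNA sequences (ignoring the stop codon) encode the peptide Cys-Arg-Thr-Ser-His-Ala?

Cys: 2 codons.
Arg: 6 codons.
Thr: 4 codons.
Ser: 6 codons.
His: 2 codons.
Ala: 4 codons.
2 × 6 × 4 × 6 × 2 × 4 = 2304.

2304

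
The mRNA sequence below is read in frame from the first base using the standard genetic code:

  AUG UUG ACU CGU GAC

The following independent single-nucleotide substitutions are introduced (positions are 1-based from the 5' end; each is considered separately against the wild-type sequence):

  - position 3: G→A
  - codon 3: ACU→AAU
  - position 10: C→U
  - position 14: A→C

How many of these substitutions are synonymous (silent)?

0

Codon 1: AUG (Met) → AUA (Ile) — missense.
Codon 3: ACU (Thr) → AAU (Asn) — missense.
Codon 4: CGU (Arg) → UGU (Cys) — missense.
Codon 5: GAC (Asp) → GCC (Ala) — missense.
Synonymous: 0 of 4.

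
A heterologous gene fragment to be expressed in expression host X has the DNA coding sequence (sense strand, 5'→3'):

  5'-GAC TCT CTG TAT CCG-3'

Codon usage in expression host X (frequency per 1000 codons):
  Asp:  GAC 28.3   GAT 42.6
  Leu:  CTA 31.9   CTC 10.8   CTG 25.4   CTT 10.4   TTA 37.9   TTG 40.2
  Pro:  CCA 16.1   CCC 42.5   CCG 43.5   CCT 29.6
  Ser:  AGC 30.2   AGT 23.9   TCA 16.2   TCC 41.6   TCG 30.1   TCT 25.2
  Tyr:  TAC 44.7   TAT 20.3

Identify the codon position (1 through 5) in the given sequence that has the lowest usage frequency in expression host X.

Codon 1 GAC (Asp): 28.3 per 1000.
Codon 2 TCT (Ser): 25.2 per 1000.
Codon 3 CTG (Leu): 25.4 per 1000.
Codon 4 TAT (Tyr): 20.3 per 1000.
Codon 5 CCG (Pro): 43.5 per 1000.
Lowest frequency is 20.3 at codon 4.

4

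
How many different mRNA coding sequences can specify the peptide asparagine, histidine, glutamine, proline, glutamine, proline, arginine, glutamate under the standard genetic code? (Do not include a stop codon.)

Asn: 2 codons.
His: 2 codons.
Gln: 2 codons.
Pro: 4 codons.
Gln: 2 codons.
Pro: 4 codons.
Arg: 6 codons.
Glu: 2 codons.
2 × 2 × 2 × 4 × 2 × 4 × 6 × 2 = 3072.

3072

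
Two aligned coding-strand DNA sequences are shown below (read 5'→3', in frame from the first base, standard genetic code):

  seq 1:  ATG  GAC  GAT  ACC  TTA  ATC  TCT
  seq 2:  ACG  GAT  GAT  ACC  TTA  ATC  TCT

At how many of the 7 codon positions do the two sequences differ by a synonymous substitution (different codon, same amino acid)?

1

Codon 1: ATG Met / ACG Thr — nonsynonymous.
Codon 2: GAC Asp / GAT Asp — synonymous.
Codon 3: GAT Asp / GAT Asp — identical.
Codon 4: ACC Thr / ACC Thr — identical.
Codon 5: TTA Leu / TTA Leu — identical.
Codon 6: ATC Ile / ATC Ile — identical.
Codon 7: TCT Ser / TCT Ser — identical.
Synonymous differences: 1.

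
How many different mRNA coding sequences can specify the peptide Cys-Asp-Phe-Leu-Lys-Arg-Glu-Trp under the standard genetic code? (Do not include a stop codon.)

1152

Cys: 2 codons.
Asp: 2 codons.
Phe: 2 codons.
Leu: 6 codons.
Lys: 2 codons.
Arg: 6 codons.
Glu: 2 codons.
Trp: 1 codon.
2 × 2 × 2 × 6 × 2 × 6 × 2 × 1 = 1152.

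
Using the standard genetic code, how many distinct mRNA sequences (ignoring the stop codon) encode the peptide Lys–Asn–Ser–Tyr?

Lys: 2 codons.
Asn: 2 codons.
Ser: 6 codons.
Tyr: 2 codons.
2 × 2 × 6 × 2 = 48.

48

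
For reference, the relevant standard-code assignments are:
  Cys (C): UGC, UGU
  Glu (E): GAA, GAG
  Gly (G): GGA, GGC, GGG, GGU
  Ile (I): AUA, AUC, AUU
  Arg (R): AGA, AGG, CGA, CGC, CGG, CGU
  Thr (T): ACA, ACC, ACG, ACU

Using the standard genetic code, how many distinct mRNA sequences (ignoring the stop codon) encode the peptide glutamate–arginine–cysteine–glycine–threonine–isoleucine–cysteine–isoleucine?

Glu: 2 codons.
Arg: 6 codons.
Cys: 2 codons.
Gly: 4 codons.
Thr: 4 codons.
Ile: 3 codons.
Cys: 2 codons.
Ile: 3 codons.
2 × 6 × 2 × 4 × 4 × 3 × 2 × 3 = 6912.

6912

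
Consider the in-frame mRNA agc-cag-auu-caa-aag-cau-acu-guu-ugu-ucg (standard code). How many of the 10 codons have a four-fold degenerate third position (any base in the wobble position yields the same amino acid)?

3

Codon 1 AGC (Ser): third position 2-fold.
Codon 2 CAG (Gln): third position 2-fold.
Codon 3 AUU (Ile): third position 3-fold.
Codon 4 CAA (Gln): third position 2-fold.
Codon 5 AAG (Lys): third position 2-fold.
Codon 6 CAU (His): third position 2-fold.
Codon 7 ACU (Thr): third position 4-fold.
Codon 8 GUU (Val): third position 4-fold.
Codon 9 UGU (Cys): third position 2-fold.
Codon 10 UCG (Ser): third position 4-fold.
Four-fold degenerate third positions: 3.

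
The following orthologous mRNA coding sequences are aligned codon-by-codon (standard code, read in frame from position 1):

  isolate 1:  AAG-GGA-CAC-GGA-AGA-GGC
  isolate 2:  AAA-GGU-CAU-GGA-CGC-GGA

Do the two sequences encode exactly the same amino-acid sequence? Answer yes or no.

Codon 1: AAG Lys / AAA Lys — synonymous.
Codon 2: GGA Gly / GGU Gly — synonymous.
Codon 3: CAC His / CAU His — synonymous.
Codon 4: GGA Gly / GGA Gly — identical.
Codon 5: AGA Arg / CGC Arg — synonymous.
Codon 6: GGC Gly / GGA Gly — synonymous.
Nonsynonymous differences: 0 → same protein.

yes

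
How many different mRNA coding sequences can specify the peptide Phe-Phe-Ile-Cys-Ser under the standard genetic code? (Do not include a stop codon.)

Phe: 2 codons.
Phe: 2 codons.
Ile: 3 codons.
Cys: 2 codons.
Ser: 6 codons.
2 × 2 × 3 × 2 × 6 = 144.

144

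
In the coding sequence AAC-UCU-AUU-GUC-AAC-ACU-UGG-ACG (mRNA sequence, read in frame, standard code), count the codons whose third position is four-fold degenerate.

4

Codon 1 AAC (Asn): third position 2-fold.
Codon 2 UCU (Ser): third position 4-fold.
Codon 3 AUU (Ile): third position 3-fold.
Codon 4 GUC (Val): third position 4-fold.
Codon 5 AAC (Asn): third position 2-fold.
Codon 6 ACU (Thr): third position 4-fold.
Codon 7 UGG (Trp): third position 1-fold.
Codon 8 ACG (Thr): third position 4-fold.
Four-fold degenerate third positions: 4.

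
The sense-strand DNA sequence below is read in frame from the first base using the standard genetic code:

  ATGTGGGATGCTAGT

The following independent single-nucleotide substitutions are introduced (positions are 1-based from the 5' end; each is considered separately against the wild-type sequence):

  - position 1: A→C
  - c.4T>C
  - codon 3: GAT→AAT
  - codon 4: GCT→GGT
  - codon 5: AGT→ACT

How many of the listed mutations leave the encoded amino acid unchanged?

0

Codon 1: ATG (Met) → CTG (Leu) — missense.
Codon 2: TGG (Trp) → CGG (Arg) — missense.
Codon 3: GAT (Asp) → AAT (Asn) — missense.
Codon 4: GCT (Ala) → GGT (Gly) — missense.
Codon 5: AGT (Ser) → ACT (Thr) — missense.
Synonymous: 0 of 5.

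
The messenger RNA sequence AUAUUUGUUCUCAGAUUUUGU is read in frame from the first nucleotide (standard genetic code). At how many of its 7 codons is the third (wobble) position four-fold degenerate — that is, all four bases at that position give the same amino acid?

2

Codon 1 AUA (Ile): third position 3-fold.
Codon 2 UUU (Phe): third position 2-fold.
Codon 3 GUU (Val): third position 4-fold.
Codon 4 CUC (Leu): third position 4-fold.
Codon 5 AGA (Arg): third position 2-fold.
Codon 6 UUU (Phe): third position 2-fold.
Codon 7 UGU (Cys): third position 2-fold.
Four-fold degenerate third positions: 2.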